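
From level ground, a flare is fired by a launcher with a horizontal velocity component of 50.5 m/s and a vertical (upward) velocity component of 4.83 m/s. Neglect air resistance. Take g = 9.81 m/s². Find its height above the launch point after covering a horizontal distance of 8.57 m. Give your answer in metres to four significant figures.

0.6784 m

Time to reach x = 8.57 m: t = x/vₓ = 8.57/50.50 = 0.1697 s.
Height: y = v_y0 t − ½ g t² = 4.830 × 0.1697 − 4.905 × 0.1697² = 0.8197 − 0.1413 = 0.6784 m.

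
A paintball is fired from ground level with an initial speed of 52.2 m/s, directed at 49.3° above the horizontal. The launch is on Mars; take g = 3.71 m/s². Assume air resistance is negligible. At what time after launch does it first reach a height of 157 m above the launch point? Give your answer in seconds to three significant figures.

5.27 s

Components: vₓ = 52.20 cos 49.3° = 34.04 m/s, v_y0 = 52.20 sin 49.3° = 39.57 m/s.
Set y = v_y0 t − ½ g t² = 157: 1.855 t² − 39.57 t + 157 = 0.
t = [39.57 ± √(39.57² − 2·3.71·157)] / 3.71 = (39.57 ± 20.03) / 3.71, so t = 5.268 s or t = 16.07 s.
The first (ascending) time is 5.268 s.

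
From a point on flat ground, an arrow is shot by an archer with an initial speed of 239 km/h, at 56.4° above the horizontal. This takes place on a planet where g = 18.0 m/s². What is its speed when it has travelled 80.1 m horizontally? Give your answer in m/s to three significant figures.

40.1 m/s

Convert: 239 km/h = 239/3.6 = 66.39 m/s.
Components: vₓ = 66.39 cos 56.4° = 36.74 m/s, v_y0 = 66.39 sin 56.4° = 55.30 m/s.
At x = 80.1 m, t = x/vₓ = 80.1/36.74 = 2.180 s.
Vertical velocity there: v_y = v_y0 − g t = 55.30 − 18.0 × 2.180 = 16.05 m/s.
Speed: √(vₓ² + v_y²) = √(36.74² + 16.05²) = 40.09 m/s.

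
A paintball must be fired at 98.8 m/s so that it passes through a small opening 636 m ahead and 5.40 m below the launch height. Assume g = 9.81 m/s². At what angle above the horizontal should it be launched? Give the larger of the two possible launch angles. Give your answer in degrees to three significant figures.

Trajectory: y = x tanθ − g x² (1 + tan²θ)/(2v₀²). With x = 636, y = −5.40, v₀ = 98.8, g = 9.81:
203.3 tan²θ − 636 tanθ + (197.9) = 0.
tanθ = [636 ± √(636² − 4 × 203.3 × (197.9))] / (2 × 203.3) = (636 ± 493.6) / 406.5, giving tanθ = 0.3503 or 2.779.
θ = 19.31° or 70.21°; the larger is 70.21°.

70.2°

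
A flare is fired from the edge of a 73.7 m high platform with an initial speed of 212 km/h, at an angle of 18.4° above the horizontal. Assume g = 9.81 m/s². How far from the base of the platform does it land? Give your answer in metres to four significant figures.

Convert: 212 km/h = 212/3.6 = 58.89 m/s.
Horizontal component vₓ = 58.89 cos 18.4° = 55.88 m/s; vertical v_y0 = 58.89 sin 18.4° = 18.59 m/s.
Vertical motion (up positive, ground at y = 0): 4.905 t² − (18.59) t − 73.7 = 0, so t = (18.59 + √(18.59² + 2·9.81·73.7)) / 9.81 = (18.59 + 42.33) / 9.81 = 6.209 s.
Horizontal distance: R = vₓ t = 55.88 × 6.209 = 347.0 m.

347.0 m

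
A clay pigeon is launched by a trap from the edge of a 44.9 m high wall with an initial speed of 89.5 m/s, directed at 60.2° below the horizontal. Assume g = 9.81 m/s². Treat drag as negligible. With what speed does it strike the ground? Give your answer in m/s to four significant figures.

94.29 m/s

vₓ = 89.50 cos 60.2° = 44.48 m/s; v_y0 = −77.67 m/s (downward).
Vertical motion (up positive, ground at y = 0): 4.905 t² − (−77.67) t − 44.9 = 0, so t = (−77.67 + √(77.67² + 2·9.81·44.9)) / 9.81 = (−77.67 + 83.14) / 9.81 = 0.5584 s.
Vertical velocity at impact: v_y = v_y0 − g t = −77.67 − 9.81 × 0.5584 = −83.14 m/s.
Speed: |v| = √(vₓ² + v_y²) = √(44.48² + 83.14²) = 94.29 m/s.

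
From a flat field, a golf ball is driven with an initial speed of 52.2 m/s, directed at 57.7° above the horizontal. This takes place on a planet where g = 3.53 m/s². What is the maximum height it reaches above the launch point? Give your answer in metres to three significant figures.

276 m

Components: vₓ = 52.20 cos 57.7° = 27.89 m/s, v_y0 = 52.20 sin 57.7° = 44.12 m/s.
Maximum height: H = v_y0² / (2g) = 44.12² / (2 × 3.53) = 275.8 m.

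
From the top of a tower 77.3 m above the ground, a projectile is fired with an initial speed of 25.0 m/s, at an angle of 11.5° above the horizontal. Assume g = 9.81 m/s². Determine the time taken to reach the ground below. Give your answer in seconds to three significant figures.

vₓ = 25.00 cos 11.5° = 24.50 m/s; v_y0 = 25.00 sin 11.5° = 4.984 m/s.
The projectile lands when y = 77.3 + (4.984) t − ½·9.81·t² = 0. Positive root: t = (4.984 + √(4.984² + 2·9.81·77.3)) / 9.81 = (4.984 + 39.26) / 9.81 = 4.510 s.

4.51 s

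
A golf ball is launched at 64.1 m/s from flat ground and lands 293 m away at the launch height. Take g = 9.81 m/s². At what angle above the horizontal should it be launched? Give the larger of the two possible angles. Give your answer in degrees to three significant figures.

R = v₀² sin 2θ / g gives sin 2θ = gR/v₀² = 9.81·293/64.1² = 0.6996.
2θ = 44.39° or 180° − 44.39° = 135.6°, so θ = 22.20° or 67.80°.
The larger angle is 67.80°.

67.8°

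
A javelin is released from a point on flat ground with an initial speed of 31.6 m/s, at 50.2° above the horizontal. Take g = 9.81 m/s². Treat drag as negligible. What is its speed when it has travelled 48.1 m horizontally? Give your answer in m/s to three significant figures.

Horizontal component vₓ = 31.60 cos 50.2° = 20.23 m/s; vertical v_y0 = 31.60 sin 50.2° = 24.28 m/s.
At x = 48.1 m, t = x/vₓ = 48.1/20.23 = 2.378 s.
Vertical velocity there: v_y = v_y0 − g t = 24.28 − 9.81 × 2.378 = 0.9500 m/s.
Speed: √(vₓ² + v_y²) = √(20.23² + 0.9500²) = 20.25 m/s.

20.2 m/s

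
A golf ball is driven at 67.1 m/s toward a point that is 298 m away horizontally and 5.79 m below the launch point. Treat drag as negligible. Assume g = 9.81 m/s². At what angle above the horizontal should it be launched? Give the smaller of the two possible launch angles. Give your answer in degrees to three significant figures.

Trajectory: y = x tanθ − g x² (1 + tan²θ)/(2v₀²). With x = 298, y = −5.79, v₀ = 67.1, g = 9.81:
96.74 tan²θ − 298 tanθ + (90.95) = 0.
tanθ = [298 ± √(298² − 4 × 96.74 × (90.95))] / (2 × 96.74) = (298 ± 231.5) / 193.5, giving tanθ = 0.3435 or 2.737.
θ = 18.96° or 69.93°; the smaller is 18.96°.

19.0°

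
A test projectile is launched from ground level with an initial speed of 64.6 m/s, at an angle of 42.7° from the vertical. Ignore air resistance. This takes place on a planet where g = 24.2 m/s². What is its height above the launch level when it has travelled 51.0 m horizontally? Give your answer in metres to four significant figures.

vₓ = 64.60 sin 42.7° = 43.81 m/s; v_y0 = 64.60 cos 42.7° = 47.48 m/s.
x = vₓ t ⇒ t = 51.0/43.81 = 1.164 s.
Height: y = v_y0 t − ½ g t² = 47.48 × 1.164 − 12.10 × 1.164² = 55.27 − 16.40 = 38.87 m.

38.87 m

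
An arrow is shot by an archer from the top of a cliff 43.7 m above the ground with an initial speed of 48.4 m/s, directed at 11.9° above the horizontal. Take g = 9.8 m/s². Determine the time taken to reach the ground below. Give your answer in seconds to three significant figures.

vₓ = 48.40 cos 11.9° = 47.36 m/s; v_y0 = 48.40 sin 11.9° = 9.980 m/s.
Vertical motion (up positive, ground at y = 0): 4.900 t² − (9.980) t − 43.7 = 0, so t = (9.980 + √(9.980² + 2·9.80·43.7)) / 9.80 = (9.980 + 30.92) / 9.80 = 4.174 s.

4.17 s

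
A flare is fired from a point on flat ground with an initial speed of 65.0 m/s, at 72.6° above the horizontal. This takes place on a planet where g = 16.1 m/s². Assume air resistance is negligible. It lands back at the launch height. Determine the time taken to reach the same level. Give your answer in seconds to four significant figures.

Resolve: vₓ = 65.00 cos 72.6° = 19.44 m/s and v_y0 = 65.00 sin 72.6° = 62.03 m/s.
Time of flight on level ground: T = 2 v_y0 / g = 2 × 62.03 / 16.1 = 7.705 s.

7.705 s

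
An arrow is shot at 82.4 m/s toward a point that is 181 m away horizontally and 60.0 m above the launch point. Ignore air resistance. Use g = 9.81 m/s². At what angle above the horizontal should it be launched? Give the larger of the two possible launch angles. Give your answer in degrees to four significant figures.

Trajectory: y = x tanθ − g x² (1 + tan²θ)/(2v₀²). With x = 181, y = 60.0, v₀ = 82.4, g = 9.81:
23.67 tan²θ − 181 tanθ + (83.67) = 0.
tanθ = [181 ± √(181² − 4 × 23.67 × (83.67))] / (2 × 23.67) = (181 ± 157.6) / 47.33, giving tanθ = 0.4942 or 7.154.
θ = 26.30° or 82.04°; the larger is 82.04°.

82.04°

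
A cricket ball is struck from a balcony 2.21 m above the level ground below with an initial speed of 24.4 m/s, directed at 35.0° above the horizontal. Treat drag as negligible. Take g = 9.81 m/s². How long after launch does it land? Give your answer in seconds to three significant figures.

3.00 s

vₓ = 24.40 cos 35.0° = 19.99 m/s; v_y0 = 24.40 sin 35.0° = 14.00 m/s.
The projectile lands when y = 2.21 + (14.00) t − ½·9.81·t² = 0. Positive root: t = (14.00 + √(14.00² + 2·9.81·2.21)) / 9.81 = (14.00 + 15.47) / 9.81 = 3.003 s.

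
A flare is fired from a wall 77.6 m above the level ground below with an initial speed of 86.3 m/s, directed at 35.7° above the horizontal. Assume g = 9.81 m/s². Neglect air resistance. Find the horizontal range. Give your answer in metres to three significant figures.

Components: vₓ = 86.30 cos 35.7° = 70.08 m/s, v_y0 = 86.30 sin 35.7° = 50.36 m/s.
With up positive and y = 0 at the ground: y(t) = 77.6 + (50.36) t − 4.905 t². Setting y = 0 and taking the positive root: t = [50.36 + √(50.36² + 2·9.81·77.6)] / 9.81 = (50.36 + 63.71) / 9.81 = 11.63 s.
Horizontal distance: R = vₓ t = 70.08 × 11.63 = 814.9 m.

815 m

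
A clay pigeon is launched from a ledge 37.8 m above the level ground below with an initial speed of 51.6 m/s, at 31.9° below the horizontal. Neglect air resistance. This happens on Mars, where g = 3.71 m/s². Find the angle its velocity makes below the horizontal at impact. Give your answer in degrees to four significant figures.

36.15°

Resolve: vₓ = 51.60 cos 31.9° = 43.81 m/s and v_y0 = −27.27 m/s (downward).
With up positive and y = 0 at the ground: y(t) = 37.8 + (−27.27) t − 1.855 t². Setting y = 0 and taking the positive root: t = [−27.27 + √(27.27² + 2·3.71·37.8)] / 3.71 = (−27.27 + 32.00) / 3.71 = 1.276 s.
At impact: v_y = v_y0 − g t = −32.00 m/s; vₓ = 43.81 m/s.
Angle below horizontal: arctan(|v_y|/vₓ) = arctan(32.00/43.81) = 36.15°.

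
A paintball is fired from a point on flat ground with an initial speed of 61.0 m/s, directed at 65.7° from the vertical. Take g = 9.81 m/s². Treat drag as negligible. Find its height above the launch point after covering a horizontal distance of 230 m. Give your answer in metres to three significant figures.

19.9 m

Components: vₓ = 61.00 sin 65.7° = 55.60 m/s, v_y0 = 61.00 cos 65.7° = 25.10 m/s.
x = vₓ t ⇒ t = 230/55.60 = 4.137 s.
Height: y = v_y0 t − ½ g t² = 25.10 × 4.137 − 4.905 × 4.137² = 103.8 − 83.95 = 19.90 m.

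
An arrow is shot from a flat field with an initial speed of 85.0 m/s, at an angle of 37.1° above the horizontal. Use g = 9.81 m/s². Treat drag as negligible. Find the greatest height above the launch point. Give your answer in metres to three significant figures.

Components: vₓ = 85.00 cos 37.1° = 67.79 m/s, v_y0 = 85.00 sin 37.1° = 51.27 m/s.
Maximum height: H = v_y0² / (2g) = 51.27² / (2 × 9.81) = 134.0 m.

134 m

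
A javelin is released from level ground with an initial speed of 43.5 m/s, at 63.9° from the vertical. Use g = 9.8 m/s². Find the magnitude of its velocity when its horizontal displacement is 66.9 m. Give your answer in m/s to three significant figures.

39.1 m/s

Horizontal component vₓ = 43.50 sin 63.9° = 39.06 m/s; vertical v_y0 = 43.50 cos 63.9° = 19.14 m/s.
At x = 66.9 m, t = x/vₓ = 66.9/39.06 = 1.713 s.
Vertical velocity there: v_y = v_y0 − g t = 19.14 − 9.80 × 1.713 = 2.354 m/s.
Speed: √(vₓ² + v_y²) = √(39.06² + 2.354²) = 39.14 m/s.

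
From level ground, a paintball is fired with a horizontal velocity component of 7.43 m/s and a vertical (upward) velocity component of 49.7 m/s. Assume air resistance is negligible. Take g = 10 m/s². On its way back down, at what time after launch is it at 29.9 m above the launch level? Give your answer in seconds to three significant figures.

Height y(t) = 49.70 t − 5.000 t² = 29.9 gives 5.000 t² − 49.70 t + 29.9 = 0.
Quadratic formula: t = (49.70 ± √1872.1) / 10.0 = (49.70 ± 43.27) / 10.0 → t = 0.6432 s or 9.297 s.
The descending-branch root is 9.297 s.

9.30 s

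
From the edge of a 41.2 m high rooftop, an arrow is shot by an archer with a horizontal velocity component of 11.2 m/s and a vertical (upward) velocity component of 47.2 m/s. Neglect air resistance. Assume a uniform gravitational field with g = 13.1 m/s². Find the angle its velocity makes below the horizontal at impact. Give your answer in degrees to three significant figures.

79.0°

Vertical motion (up positive, ground at y = 0): 6.550 t² − (47.20) t − 41.2 = 0, so t = (47.20 + √(47.20² + 2·13.1·41.2)) / 13.1 = (47.20 + 57.51) / 13.1 = 7.993 s.
At impact: v_y = v_y0 − g t = −57.51 m/s; vₓ = 11.20 m/s.
Angle below horizontal: arctan(|v_y|/vₓ) = arctan(57.51/11.20) = 78.98°.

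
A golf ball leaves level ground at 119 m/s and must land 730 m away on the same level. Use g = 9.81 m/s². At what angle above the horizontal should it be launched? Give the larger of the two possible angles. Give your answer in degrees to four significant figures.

Level-ground range R = v₀² sin(2θ)/g ⇒ sin(2θ) = gR/v₀² = 9.81 × 730 / 119² = 0.5057.
2θ = 30.38° or 180° − 30.38° = 149.6°, so θ = 15.19° or 74.81°.
The larger angle is 74.81°.

74.81°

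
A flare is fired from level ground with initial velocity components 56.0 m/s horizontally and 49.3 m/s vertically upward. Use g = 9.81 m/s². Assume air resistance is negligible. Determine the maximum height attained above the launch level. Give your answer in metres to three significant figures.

124 m

Peak height H = v_y0² / (2g) = 2430.5 / 19.62 = 123.9 m.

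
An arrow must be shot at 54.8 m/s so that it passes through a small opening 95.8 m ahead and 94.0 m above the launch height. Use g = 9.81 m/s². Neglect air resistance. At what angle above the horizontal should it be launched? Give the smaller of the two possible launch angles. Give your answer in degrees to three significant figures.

Trajectory: y = x tanθ − g x² (1 + tan²θ)/(2v₀²). With x = 95.8, y = 94.0, v₀ = 54.8, g = 9.81:
14.99 tan²θ − 95.8 tanθ + (109.0) = 0.
tanθ = [95.8 ± √(95.8² − 4 × 14.99 × (109.0))] / (2 × 14.99) = (95.8 ± 51.41) / 29.98, giving tanθ = 1.481 or 4.910.
θ = 55.97° or 78.49°; the smaller is 55.97°.

56.0°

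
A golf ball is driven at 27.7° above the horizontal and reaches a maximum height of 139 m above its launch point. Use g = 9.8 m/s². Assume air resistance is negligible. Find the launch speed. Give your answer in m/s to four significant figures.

At the peak v_y = 0, so v_y0 = √(2gH) = √(2 × 9.80 × 139) = 52.20 m/s.
v_y0 = v₀ sin θ ⇒ v₀ = 52.20 / sin 27.7° = 112.3 m/s.

112.3 m/s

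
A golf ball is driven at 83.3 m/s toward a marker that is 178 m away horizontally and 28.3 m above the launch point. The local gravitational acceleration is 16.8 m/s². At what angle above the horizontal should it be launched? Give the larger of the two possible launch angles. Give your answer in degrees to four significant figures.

Trajectory: y = x tanθ − g x² (1 + tan²θ)/(2v₀²). With x = 178, y = 28.3, v₀ = 83.3, g = 16.8:
38.36 tan²θ − 178 tanθ + (66.66) = 0.
tanθ = [178 ± √(178² − 4 × 38.36 × (66.66))] / (2 × 38.36) = (178 ± 146.5) / 76.71, giving tanθ = 0.4108 or 4.230.
θ = 22.33° or 76.70°; the larger is 76.70°.

76.70°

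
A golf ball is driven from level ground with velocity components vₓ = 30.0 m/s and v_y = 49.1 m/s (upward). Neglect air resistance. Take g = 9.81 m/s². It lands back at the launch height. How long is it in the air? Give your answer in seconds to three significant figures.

Landing at launch height ⇒ T = 2 v_y0 / g = 2 × 49.10 / 9.81 = 10.01 s.

10.0 s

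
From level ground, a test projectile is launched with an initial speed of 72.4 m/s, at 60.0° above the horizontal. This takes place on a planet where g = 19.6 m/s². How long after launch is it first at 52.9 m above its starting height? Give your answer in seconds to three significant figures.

Resolve: vₓ = 72.40 cos 60.0° = 36.20 m/s and v_y0 = 72.40 sin 60.0° = 62.70 m/s.
Require v_y0 t − ½ g t² = 52.9, i.e. 9.800 t² − 62.70 t + 52.9 = 0.
Quadratic formula: t = (62.70 ± √1857.6) / 19.6 = (62.70 ± 43.10) / 19.6 → t = 1.0000 s or 5.398 s.
The first (ascending) time is 1.0000 s.

1.00 s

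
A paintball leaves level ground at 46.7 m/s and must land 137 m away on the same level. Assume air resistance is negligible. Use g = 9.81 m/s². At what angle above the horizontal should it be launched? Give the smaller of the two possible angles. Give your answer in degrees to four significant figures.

From R = (v₀²/g) sin 2θ: sin 2θ = 9.81 × 137 / 2180.9 = 0.6162.
2θ = 38.04° or 180° − 38.04° = 142.0°, so θ = 19.02° or 70.98°.
The smaller angle is 19.02°.

19.02°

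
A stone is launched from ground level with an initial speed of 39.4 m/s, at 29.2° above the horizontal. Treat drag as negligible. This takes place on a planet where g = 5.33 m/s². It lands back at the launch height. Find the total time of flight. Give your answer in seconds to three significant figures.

7.21 s

vₓ = 39.40 cos 29.2° = 34.39 m/s; v_y0 = 39.40 sin 29.2° = 19.22 m/s.
It returns to y = 0 when t = 2 v_y0 / g = 2(19.22)/5.33 = 7.213 s.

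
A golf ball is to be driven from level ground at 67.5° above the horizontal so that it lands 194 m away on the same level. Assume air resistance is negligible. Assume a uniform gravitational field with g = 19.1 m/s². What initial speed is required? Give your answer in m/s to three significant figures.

72.4 m/s

From R = (v₀² / g) sin 2θ: v₀ = √(gR / sin 2θ).
v₀ = √(19.1 × 194 / sin 135.0°) = √(3705 / 0.7071) = √5240.2 = 72.39 m/s.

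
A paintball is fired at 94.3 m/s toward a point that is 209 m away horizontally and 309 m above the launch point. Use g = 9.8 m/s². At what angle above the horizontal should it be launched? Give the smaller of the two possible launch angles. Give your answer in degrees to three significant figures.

Trajectory: y = x tanθ − g x² (1 + tan²θ)/(2v₀²). With x = 209, y = 309, v₀ = 94.3, g = 9.80:
24.07 tan²θ − 209 tanθ + (333.1) = 0.
tanθ = [209 ± √(209² − 4 × 24.07 × (333.1))] / (2 × 24.07) = (209 ± 107.8) / 48.14, giving tanθ = 2.103 or 6.580.
θ = 64.57° or 81.36°; the smaller is 64.57°.

64.6°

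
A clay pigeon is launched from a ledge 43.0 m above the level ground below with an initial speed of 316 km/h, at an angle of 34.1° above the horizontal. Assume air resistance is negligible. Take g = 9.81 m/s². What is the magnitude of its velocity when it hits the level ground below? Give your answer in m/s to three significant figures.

92.5 m/s

Convert: 316 km/h = 316/3.6 = 87.78 m/s.
Horizontal component vₓ = 87.78 cos 34.1° = 72.69 m/s; vertical v_y0 = 87.78 sin 34.1° = 49.21 m/s.
The projectile lands when y = 43.0 + (49.21) t − ½·9.81·t² = 0. Positive root: t = (49.21 + √(49.21² + 2·9.81·43.0)) / 9.81 = (49.21 + 57.14) / 9.81 = 10.84 s.
Vertical velocity at impact: v_y = v_y0 − g t = 49.21 − 9.81 × 10.84 = −57.14 m/s.
Speed: |v| = √(vₓ² + v_y²) = √(72.69² + 57.14²) = 92.46 m/s.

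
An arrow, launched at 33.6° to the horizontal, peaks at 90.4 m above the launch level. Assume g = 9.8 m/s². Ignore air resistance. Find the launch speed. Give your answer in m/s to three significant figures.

76.1 m/s

At the peak v_y = 0, so v_y0 = √(2gH) = √(2 × 9.80 × 90.4) = 42.09 m/s.
v_y0 = v₀ sin θ ⇒ v₀ = 42.09 / sin 33.6° = 76.06 m/s.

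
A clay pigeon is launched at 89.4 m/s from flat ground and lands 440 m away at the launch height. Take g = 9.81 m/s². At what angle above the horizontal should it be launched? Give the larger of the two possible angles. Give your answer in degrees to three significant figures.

Level-ground range R = v₀² sin(2θ)/g ⇒ sin(2θ) = gR/v₀² = 9.81 × 440 / 89.4² = 0.5401.
2θ = 32.69° or 180° − 32.69° = 147.3°, so θ = 16.34° or 73.66°.
The larger angle is 73.66°.

73.7°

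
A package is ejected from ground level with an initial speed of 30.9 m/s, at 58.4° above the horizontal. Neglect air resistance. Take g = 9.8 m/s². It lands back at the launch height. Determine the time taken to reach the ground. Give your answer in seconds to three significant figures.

Resolve: vₓ = 30.90 cos 58.4° = 16.19 m/s and v_y0 = 30.90 sin 58.4° = 26.32 m/s.
Landing at launch height ⇒ T = 2 v_y0 / g = 2 × 26.32 / 9.80 = 5.371 s.

5.37 s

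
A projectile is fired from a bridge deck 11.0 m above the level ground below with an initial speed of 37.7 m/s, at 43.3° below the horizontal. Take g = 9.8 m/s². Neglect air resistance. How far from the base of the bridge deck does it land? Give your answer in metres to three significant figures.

Components: vₓ = 37.70 cos 43.3° = 27.44 m/s, v_y0 = −25.86 m/s (downward).
With up positive and y = 0 at the ground: y(t) = 11.0 + (−25.86) t − 4.900 t². Setting y = 0 and taking the positive root: t = [−25.86 + √(25.86² + 2·9.80·11.0)] / 9.80 = (−25.86 + 29.73) / 9.80 = 0.3958 s.
Horizontal distance: R = vₓ t = 27.44 × 0.3958 = 10.86 m.

10.9 m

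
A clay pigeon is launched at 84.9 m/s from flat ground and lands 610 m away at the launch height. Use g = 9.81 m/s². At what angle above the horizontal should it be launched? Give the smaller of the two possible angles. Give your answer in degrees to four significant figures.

R = v₀² sin 2θ / g gives sin 2θ = gR/v₀² = 9.81·610/84.9² = 0.8302.
2θ = 56.12° or 180° − 56.12° = 123.9°, so θ = 28.06° or 61.94°.
The smaller angle is 28.06°.

28.06°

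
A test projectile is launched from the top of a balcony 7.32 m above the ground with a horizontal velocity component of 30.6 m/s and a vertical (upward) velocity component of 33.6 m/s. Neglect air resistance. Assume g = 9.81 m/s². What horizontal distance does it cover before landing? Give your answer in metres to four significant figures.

With up positive and y = 0 at the ground: y(t) = 7.32 + (33.60) t − 4.905 t². Setting y = 0 and taking the positive root: t = [33.60 + √(33.60² + 2·9.81·7.32)] / 9.81 = (33.60 + 35.67) / 9.81 = 7.061 s.
Horizontal distance: R = vₓ t = 30.60 × 7.061 = 216.1 m.

216.1 m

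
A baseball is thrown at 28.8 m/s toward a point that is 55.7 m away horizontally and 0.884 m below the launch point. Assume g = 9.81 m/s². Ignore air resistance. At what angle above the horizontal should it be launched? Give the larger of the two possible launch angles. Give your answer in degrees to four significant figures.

69.54°

Trajectory: y = x tanθ − g x² (1 + tan²θ)/(2v₀²). With x = 55.7, y = −0.884, v₀ = 28.8, g = 9.81:
18.35 tan²θ − 55.7 tanθ + (17.46) = 0.
tanθ = [55.7 ± √(55.7² − 4 × 18.35 × (17.46))] / (2 × 18.35) = (55.7 ± 42.67) / 36.69, giving tanθ = 0.3550 or 2.681.
θ = 19.55° or 69.54°; the larger is 69.54°.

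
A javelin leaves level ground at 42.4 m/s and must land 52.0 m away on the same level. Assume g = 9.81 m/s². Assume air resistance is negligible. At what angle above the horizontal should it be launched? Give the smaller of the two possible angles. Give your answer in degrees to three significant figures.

8.24°

Level-ground range R = v₀² sin(2θ)/g ⇒ sin(2θ) = gR/v₀² = 9.81 × 52.0 / 42.4² = 0.2838.
2θ = 16.48° or 180° − 16.48° = 163.5°, so θ = 8.242° or 81.76°.
The smaller angle is 8.242°.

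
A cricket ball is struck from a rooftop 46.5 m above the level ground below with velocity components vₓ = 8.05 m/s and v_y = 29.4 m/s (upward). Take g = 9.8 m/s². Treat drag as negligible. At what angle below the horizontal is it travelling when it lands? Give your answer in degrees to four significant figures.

79.19°

With up positive and y = 0 at the ground: y(t) = 46.5 + (29.40) t − 4.900 t². Setting y = 0 and taking the positive root: t = [29.40 + √(29.40² + 2·9.80·46.5)] / 9.80 = (29.40 + 42.14) / 9.80 = 7.300 s.
At impact: v_y = v_y0 − g t = −42.14 m/s; vₓ = 8.050 m/s.
Angle below horizontal: arctan(|v_y|/vₓ) = arctan(42.14/8.050) = 79.19°.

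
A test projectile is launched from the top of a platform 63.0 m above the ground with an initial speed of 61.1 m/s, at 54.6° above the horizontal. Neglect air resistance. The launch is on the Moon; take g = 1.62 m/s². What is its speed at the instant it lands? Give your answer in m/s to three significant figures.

62.7 m/s

Resolve: vₓ = 61.10 cos 54.6° = 35.39 m/s and v_y0 = 61.10 sin 54.6° = 49.80 m/s.
The projectile lands when y = 63.0 + (49.80) t − ½·1.62·t² = 0. Positive root: t = (49.80 + √(49.80² + 2·1.62·63.0)) / 1.62 = (49.80 + 51.81) / 1.62 = 62.73 s.
Vertical velocity at impact: v_y = v_y0 − g t = 49.80 − 1.62 × 62.73 = −51.81 m/s.
Speed: |v| = √(vₓ² + v_y²) = √(35.39² + 51.81²) = 62.75 m/s.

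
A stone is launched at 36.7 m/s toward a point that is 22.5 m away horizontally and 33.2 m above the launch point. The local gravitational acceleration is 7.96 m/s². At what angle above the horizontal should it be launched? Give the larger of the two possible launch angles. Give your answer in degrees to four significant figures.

Trajectory: y = x tanθ − g x² (1 + tan²θ)/(2v₀²). With x = 22.5, y = 33.2, v₀ = 36.7, g = 7.96:
1.496 tan²θ − 22.5 tanθ + (34.70) = 0.
tanθ = [22.5 ± √(22.5² − 4 × 1.496 × (34.70))] / (2 × 1.496) = (22.5 ± 17.28) / 2.992, giving tanθ = 1.744 or 13.30.
θ = 60.18° or 85.70°; the larger is 85.70°.

85.70°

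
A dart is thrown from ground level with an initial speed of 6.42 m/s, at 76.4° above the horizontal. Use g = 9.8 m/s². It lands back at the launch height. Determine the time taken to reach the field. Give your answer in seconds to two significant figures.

Horizontal component vₓ = 6.420 cos 76.4° = 1.510 m/s; vertical v_y0 = 6.420 sin 76.4° = 6.240 m/s.
Landing at launch height ⇒ T = 2 v_y0 / g = 2 × 6.240 / 9.80 = 1.273 s.

1.3 s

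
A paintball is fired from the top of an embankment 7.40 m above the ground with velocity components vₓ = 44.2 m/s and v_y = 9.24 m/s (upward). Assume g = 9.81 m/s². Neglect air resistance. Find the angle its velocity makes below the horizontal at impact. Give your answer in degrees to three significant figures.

The projectile lands when y = 7.40 + (9.240) t − ½·9.81·t² = 0. Positive root: t = (9.240 + √(9.240² + 2·9.81·7.40)) / 9.81 = (9.240 + 15.18) / 9.81 = 2.490 s.
At impact: v_y = v_y0 − g t = −15.18 m/s; vₓ = 44.20 m/s.
Angle below horizontal: arctan(|v_y|/vₓ) = arctan(15.18/44.20) = 18.96°.

19.0°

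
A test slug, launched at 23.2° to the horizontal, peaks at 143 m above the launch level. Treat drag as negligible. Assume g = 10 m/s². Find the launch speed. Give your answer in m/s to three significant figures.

At the peak v_y = 0, so v_y0 = √(2gH) = √(2 × 10.0 × 143) = 53.48 m/s.
v_y0 = v₀ sin θ ⇒ v₀ = 53.48 / sin 23.2° = 135.8 m/s.

136 m/s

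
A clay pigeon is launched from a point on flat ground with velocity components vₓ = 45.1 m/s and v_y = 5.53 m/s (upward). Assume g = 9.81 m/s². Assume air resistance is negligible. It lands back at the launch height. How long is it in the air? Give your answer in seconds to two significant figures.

Time of flight on level ground: T = 2 v_y0 / g = 2 × 5.530 / 9.81 = 1.127 s.

1.1 s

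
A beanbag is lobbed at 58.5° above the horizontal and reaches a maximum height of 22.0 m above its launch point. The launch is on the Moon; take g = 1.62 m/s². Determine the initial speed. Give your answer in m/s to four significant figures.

At the peak v_y = 0, so v_y0 = √(2gH) = √(2 × 1.62 × 22.0) = 8.443 m/s.
v_y0 = v₀ sin θ ⇒ v₀ = 8.443 / sin 58.5° = 9.902 m/s.

9.902 m/s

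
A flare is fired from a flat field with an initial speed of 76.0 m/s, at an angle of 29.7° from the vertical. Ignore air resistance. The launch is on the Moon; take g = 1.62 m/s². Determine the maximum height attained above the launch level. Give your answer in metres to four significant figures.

Horizontal component vₓ = 76.00 sin 29.7° = 37.65 m/s; vertical v_y0 = 76.00 cos 29.7° = 66.02 m/s.
At the apex v_y = 0, so H = v_y0²/(2g) = 66.02²/3.240 = 1345 m.

1345 m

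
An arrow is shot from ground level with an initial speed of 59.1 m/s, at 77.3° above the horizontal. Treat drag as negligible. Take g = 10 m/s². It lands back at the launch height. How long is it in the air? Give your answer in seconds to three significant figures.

11.5 s

vₓ = 59.10 cos 77.3° = 12.99 m/s; v_y0 = 59.10 sin 77.3° = 57.65 m/s.
Time of flight on level ground: T = 2 v_y0 / g = 2 × 57.65 / 10.0 = 11.53 s.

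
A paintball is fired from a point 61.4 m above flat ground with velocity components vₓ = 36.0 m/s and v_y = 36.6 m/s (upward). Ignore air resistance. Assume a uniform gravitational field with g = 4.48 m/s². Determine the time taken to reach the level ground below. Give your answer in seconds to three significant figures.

With up positive and y = 0 at the ground: y(t) = 61.4 + (36.60) t − 2.240 t². Setting y = 0 and taking the positive root: t = [36.60 + √(36.60² + 2·4.48·61.4)] / 4.48 = (36.60 + 43.47) / 4.48 = 17.87 s.

17.9 s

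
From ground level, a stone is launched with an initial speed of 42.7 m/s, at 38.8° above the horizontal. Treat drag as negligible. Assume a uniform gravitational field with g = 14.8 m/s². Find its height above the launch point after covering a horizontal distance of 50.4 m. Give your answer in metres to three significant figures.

Horizontal component vₓ = 42.70 cos 38.8° = 33.28 m/s; vertical v_y0 = 42.70 sin 38.8° = 26.76 m/s.
At x = 50.4 m, t = x/vₓ = 50.4/33.28 = 1.515 s.
Height: y = v_y0 t − ½ g t² = 26.76 × 1.515 − 7.400 × 1.515² = 40.52 − 16.97 = 23.55 m.

23.5 m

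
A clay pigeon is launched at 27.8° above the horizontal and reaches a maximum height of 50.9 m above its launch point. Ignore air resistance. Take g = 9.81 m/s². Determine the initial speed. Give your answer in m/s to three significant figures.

At the peak v_y = 0, so v_y0 = √(2gH) = √(2 × 9.81 × 50.9) = 31.60 m/s.
v_y0 = v₀ sin θ ⇒ v₀ = 31.60 / sin 27.8° = 67.76 m/s.

67.8 m/s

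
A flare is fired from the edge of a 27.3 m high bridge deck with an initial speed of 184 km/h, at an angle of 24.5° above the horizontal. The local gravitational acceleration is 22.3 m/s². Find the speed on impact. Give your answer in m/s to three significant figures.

61.9 m/s

Convert: 184 km/h = 184/3.6 = 51.11 m/s.
vₓ = 51.11 cos 24.5° = 46.51 m/s; v_y0 = 51.11 sin 24.5° = 21.20 m/s.
The projectile lands when y = 27.3 + (21.20) t − ½·22.3·t² = 0. Positive root: t = (21.20 + √(21.20² + 2·22.3·27.3)) / 22.3 = (21.20 + 40.83) / 22.3 = 2.781 s.
Vertical velocity at impact: v_y = v_y0 − g t = 21.20 − 22.3 × 2.781 = −40.83 m/s.
Speed: |v| = √(vₓ² + v_y²) = √(46.51² + 40.83²) = 61.89 m/s.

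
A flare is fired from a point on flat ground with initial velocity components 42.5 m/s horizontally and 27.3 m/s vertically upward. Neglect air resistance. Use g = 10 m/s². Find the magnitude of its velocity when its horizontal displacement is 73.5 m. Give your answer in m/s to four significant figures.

Time to reach x = 73.5 m: t = x/vₓ = 73.5/42.50 = 1.729 s.
Vertical velocity there: v_y = v_y0 − g t = 27.30 − 10.0 × 1.729 = 10.01 m/s.
Speed: √(vₓ² + v_y²) = √(42.50² + 10.01²) = 43.66 m/s.

43.66 m/s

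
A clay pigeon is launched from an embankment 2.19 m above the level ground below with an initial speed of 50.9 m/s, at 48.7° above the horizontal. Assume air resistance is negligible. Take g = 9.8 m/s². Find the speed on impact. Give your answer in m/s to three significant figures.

vₓ = 50.90 cos 48.7° = 33.59 m/s; v_y0 = 50.90 sin 48.7° = 38.24 m/s.
With up positive and y = 0 at the ground: y(t) = 2.19 + (38.24) t − 4.900 t². Setting y = 0 and taking the positive root: t = [38.24 + √(38.24² + 2·9.80·2.19)] / 9.80 = (38.24 + 38.80) / 9.80 = 7.861 s.
Vertical velocity at impact: v_y = v_y0 − g t = 38.24 − 9.80 × 7.861 = −38.80 m/s.
Speed: |v| = √(vₓ² + v_y²) = √(33.59² + 38.80²) = 51.32 m/s.

51.3 m/s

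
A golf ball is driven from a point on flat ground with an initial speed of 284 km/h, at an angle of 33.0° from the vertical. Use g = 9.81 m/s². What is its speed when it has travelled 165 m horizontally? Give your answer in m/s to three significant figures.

51.6 m/s

Convert: 284 km/h = 284/3.6 = 78.89 m/s.
Horizontal component vₓ = 78.89 sin 33.0° = 42.97 m/s; vertical v_y0 = 78.89 cos 33.0° = 66.16 m/s.
At x = 165 m, t = x/vₓ = 165/42.97 = 3.840 s.
Vertical velocity there: v_y = v_y0 − g t = 66.16 − 9.81 × 3.840 = 28.49 m/s.
Speed: √(vₓ² + v_y²) = √(42.97² + 28.49²) = 51.55 m/s.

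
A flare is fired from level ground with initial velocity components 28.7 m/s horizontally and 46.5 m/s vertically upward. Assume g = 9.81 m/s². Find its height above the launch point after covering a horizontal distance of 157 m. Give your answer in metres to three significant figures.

108 m

At x = 157 m, t = x/vₓ = 157/28.70 = 5.470 s.
Height: y = v_y0 t − ½ g t² = 46.50 × 5.470 − 4.905 × 5.470² = 254.4 − 146.8 = 107.6 m.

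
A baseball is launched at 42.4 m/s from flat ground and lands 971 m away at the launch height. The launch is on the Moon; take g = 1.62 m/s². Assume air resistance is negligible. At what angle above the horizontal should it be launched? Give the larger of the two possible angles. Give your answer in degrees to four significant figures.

59.48°

R = v₀² sin 2θ / g gives sin 2θ = gR/v₀² = 1.62·971/42.4² = 0.8750.
2θ = 61.04° or 180° − 61.04° = 119.0°, so θ = 30.52° or 59.48°.
The larger angle is 59.48°.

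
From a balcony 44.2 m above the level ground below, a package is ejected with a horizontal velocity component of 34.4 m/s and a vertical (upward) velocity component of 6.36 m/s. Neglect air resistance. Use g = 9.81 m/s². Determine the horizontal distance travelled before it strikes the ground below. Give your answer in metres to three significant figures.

128 m

With up positive and y = 0 at the ground: y(t) = 44.2 + (6.360) t − 4.905 t². Setting y = 0 and taking the positive root: t = [6.360 + √(6.360² + 2·9.81·44.2)] / 9.81 = (6.360 + 30.13) / 9.81 = 3.719 s.
Horizontal distance: R = vₓ t = 34.40 × 3.719 = 127.9 m.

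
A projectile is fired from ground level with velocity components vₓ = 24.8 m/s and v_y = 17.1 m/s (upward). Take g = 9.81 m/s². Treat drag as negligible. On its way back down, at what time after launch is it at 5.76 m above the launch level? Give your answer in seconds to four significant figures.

3.108 s

Height y(t) = 17.10 t − 4.905 t² = 5.76 gives 4.905 t² − 17.10 t + 5.76 = 0.
Quadratic formula: t = (17.10 ± √179.40) / 9.81 = (17.10 ± 13.39) / 9.81 → t = 0.3778 s or 3.108 s.
The descending-branch root is 3.108 s.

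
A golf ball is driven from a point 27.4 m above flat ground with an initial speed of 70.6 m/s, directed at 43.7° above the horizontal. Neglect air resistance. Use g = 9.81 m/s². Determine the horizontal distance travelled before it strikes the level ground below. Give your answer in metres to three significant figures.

Horizontal component vₓ = 70.60 cos 43.7° = 51.04 m/s; vertical v_y0 = 70.60 sin 43.7° = 48.78 m/s.
The projectile lands when y = 27.4 + (48.78) t − ½·9.81·t² = 0. Positive root: t = (48.78 + √(48.78² + 2·9.81·27.4)) / 9.81 = (48.78 + 54.01) / 9.81 = 10.48 s.
Horizontal distance: R = vₓ t = 51.04 × 10.48 = 534.8 m.

535 m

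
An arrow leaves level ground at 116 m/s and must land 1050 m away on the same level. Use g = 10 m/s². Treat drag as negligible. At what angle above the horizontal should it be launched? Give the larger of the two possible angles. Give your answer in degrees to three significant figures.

64.4°

R = v₀² sin 2θ / g gives sin 2θ = gR/v₀² = 10.0·1050/116² = 0.7803.
2θ = 51.29° or 180° − 51.29° = 128.7°, so θ = 25.64° or 64.36°.
The larger angle is 64.36°.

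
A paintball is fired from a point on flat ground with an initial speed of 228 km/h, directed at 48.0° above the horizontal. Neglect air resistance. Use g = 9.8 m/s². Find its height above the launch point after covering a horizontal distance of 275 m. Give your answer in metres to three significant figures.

99.1 m

Convert: 228 km/h = 228/3.6 = 63.33 m/s.
vₓ = 63.33 cos 48.0° = 42.38 m/s; v_y0 = 63.33 sin 48.0° = 47.07 m/s.
Time to reach x = 275 m: t = x/vₓ = 275/42.38 = 6.489 s.
Height: y = v_y0 t − ½ g t² = 47.07 × 6.489 − 4.900 × 6.489² = 305.4 − 206.3 = 99.08 m.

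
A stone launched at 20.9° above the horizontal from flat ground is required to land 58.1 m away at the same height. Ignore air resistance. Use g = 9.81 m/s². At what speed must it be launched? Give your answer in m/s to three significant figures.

29.2 m/s

On level ground R = v₀² sin 2θ / g ⇒ v₀ = √(gR / sin 2θ).
v₀ = √(9.81 × 58.1 / sin 41.80°) = √(570.0 / 0.6665) = √855.11 = 29.24 m/s.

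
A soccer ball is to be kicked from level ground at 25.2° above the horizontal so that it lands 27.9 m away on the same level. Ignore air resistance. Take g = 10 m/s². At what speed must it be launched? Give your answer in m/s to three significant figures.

19.0 m/s

From R = (v₀² / g) sin 2θ: v₀ = √(gR / sin 2θ).
v₀ = √(10.0 × 27.9 / sin 50.40°) = √(279.0 / 0.7705) = √362.10 = 19.03 m/s.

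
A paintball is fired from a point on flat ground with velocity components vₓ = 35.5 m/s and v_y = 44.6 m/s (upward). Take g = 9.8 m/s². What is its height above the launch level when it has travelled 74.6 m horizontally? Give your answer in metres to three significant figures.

x = vₓ t ⇒ t = 74.6/35.50 = 2.101 s.
Height: y = v_y0 t − ½ g t² = 44.60 × 2.101 − 4.900 × 2.101² = 93.72 − 21.64 = 72.08 m.

72.1 m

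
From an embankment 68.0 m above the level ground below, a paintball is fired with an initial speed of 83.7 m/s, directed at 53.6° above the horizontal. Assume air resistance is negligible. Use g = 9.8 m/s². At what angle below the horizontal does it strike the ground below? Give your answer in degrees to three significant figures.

57.0°

Components: vₓ = 83.70 cos 53.6° = 49.67 m/s, v_y0 = 83.70 sin 53.6° = 67.37 m/s.
With up positive and y = 0 at the ground: y(t) = 68.0 + (67.37) t − 4.900 t². Setting y = 0 and taking the positive root: t = [67.37 + √(67.37² + 2·9.80·68.0)] / 9.80 = (67.37 + 76.63) / 9.80 = 14.69 s.
At impact: v_y = v_y0 − g t = −76.63 m/s; vₓ = 49.67 m/s.
Angle below horizontal: arctan(|v_y|/vₓ) = arctan(76.63/49.67) = 57.05°.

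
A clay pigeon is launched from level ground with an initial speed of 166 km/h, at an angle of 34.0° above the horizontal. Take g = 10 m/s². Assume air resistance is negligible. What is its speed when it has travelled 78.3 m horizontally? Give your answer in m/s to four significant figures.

Convert: 166 km/h = 166/3.6 = 46.11 m/s.
vₓ = 46.11 cos 34.0° = 38.23 m/s; v_y0 = 46.11 sin 34.0° = 25.79 m/s.
Time to reach x = 78.3 m: t = x/vₓ = 78.3/38.23 = 2.048 s.
Vertical velocity there: v_y = v_y0 − g t = 25.79 − 10.0 × 2.048 = 5.303 m/s.
Speed: √(vₓ² + v_y²) = √(38.23² + 5.303²) = 38.59 m/s.

38.59 m/s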